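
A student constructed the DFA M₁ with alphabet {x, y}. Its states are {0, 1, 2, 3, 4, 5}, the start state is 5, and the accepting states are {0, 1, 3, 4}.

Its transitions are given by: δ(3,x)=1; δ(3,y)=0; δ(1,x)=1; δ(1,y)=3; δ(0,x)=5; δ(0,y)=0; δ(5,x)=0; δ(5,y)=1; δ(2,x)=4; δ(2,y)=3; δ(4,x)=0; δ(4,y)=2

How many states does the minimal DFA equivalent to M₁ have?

States {2,4} cannot be reached from the start state, so discard them.
Start with accepting vs non-accepting: {0,1,3} | {5}.
Refine {0,1,3} on symbol x: members go to different blocks, giving {1,3} and {0}.
Refine {1,3} on symbol y: members go to different blocks, giving {1} and {3}.
The partition is now stable with 4 blocks: {1} | {5} | {0} | {3}.

4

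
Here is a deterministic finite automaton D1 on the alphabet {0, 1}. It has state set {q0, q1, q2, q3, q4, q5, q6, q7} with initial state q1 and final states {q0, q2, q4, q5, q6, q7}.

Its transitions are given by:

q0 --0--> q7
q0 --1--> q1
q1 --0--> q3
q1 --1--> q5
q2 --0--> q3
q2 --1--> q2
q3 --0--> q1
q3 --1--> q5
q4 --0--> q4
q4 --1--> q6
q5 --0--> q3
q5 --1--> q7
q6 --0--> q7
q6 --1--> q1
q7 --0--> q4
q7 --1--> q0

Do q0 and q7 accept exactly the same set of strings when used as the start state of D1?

States {q2} cannot be reached from the start state, so discard them.
Start with accepting vs non-accepting: {q0,q4,q5,q6,q7} | {q1,q3}.
Split {q0,q4,q5,q6,q7} by δ(·,0) → {q0,q4,q6,q7} and {q5}.
On input 1, block {q0,q4,q6,q7} splits into {q0,q6} and {q4,q7}.
Stable partition: {q0,q6} | {q1,q3} | {q5} | {q4,q7} — 4 equivalence classes.
q0 and q7 end up in different blocks, so they are distinguishable. For instance, the string '1' is accepted from only q7.

No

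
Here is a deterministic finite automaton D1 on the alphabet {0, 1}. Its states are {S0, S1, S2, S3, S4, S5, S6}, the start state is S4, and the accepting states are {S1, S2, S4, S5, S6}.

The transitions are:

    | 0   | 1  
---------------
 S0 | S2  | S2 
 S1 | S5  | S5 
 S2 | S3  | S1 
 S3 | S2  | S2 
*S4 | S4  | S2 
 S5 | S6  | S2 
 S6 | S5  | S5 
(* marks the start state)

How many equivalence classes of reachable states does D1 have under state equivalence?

5

Reachable states from the start: {S1,S2,S3,S4,S5,S6}. Unreachable: {S0} — drop them.
Start with accepting vs non-accepting: {S1,S2,S4,S5,S6} | {S3}.
On input 0, block {S1,S2,S4,S5,S6} splits into {S1,S4,S5,S6} and {S2}.
Refine {S1,S4,S5,S6} on symbol 1: members go to different blocks, giving {S1,S6} and {S4,S5}.
Refine {S4,S5} on symbol 0: members go to different blocks, giving {S4} and {S5}.
No further refinement is possible. Final partition (5 blocks): {S1,S6} | {S3} | {S2} | {S4} | {S5}.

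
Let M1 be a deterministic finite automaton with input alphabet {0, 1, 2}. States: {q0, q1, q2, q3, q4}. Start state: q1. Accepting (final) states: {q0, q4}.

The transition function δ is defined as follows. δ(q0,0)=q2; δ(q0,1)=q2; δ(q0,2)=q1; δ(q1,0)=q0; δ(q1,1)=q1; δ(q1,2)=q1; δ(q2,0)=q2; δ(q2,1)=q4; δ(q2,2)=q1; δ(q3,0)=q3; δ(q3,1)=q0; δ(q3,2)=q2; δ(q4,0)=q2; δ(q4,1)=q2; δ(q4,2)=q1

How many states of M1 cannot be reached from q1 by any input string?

1

BFS from q1 reaches {q0, q1, q2, q4}; the 1 state(s) q3 are never visited.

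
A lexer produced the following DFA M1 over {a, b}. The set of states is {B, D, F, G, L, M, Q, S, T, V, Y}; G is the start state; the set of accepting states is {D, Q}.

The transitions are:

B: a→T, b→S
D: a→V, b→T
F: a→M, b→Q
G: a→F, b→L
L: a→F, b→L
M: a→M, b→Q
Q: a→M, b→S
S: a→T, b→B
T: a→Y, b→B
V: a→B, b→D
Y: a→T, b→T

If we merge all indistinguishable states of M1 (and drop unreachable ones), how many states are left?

4

Reachable states from the start: {B,F,G,L,M,Q,S,T,Y}. Unreachable: {D,V} — drop them.
P0 = {Q} | {B,F,G,L,M,S,T,Y}.
Split {B,F,G,L,M,S,T,Y} by δ(·,b) → {B,G,L,S,T,Y} and {F,M}.
Refine {B,G,L,S,T,Y} on symbol a: members go to different blocks, giving {B,S,T,Y} and {G,L}.
No further refinement is possible. Final partition (4 blocks): {Q} | {B,S,T,Y} | {F,M} | {G,L}.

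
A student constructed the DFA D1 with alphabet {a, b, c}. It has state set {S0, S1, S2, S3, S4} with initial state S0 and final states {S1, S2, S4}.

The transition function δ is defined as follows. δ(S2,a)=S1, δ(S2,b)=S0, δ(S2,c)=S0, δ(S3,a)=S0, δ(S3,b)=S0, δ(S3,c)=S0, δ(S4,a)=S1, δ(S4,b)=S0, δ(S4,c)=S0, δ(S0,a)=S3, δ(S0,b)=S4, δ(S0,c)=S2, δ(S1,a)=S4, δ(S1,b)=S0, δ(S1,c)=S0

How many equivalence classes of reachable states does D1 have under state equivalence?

Every state is reachable, so we keep all 5.
Initial partition by acceptance: {S1,S2,S4} | {S0,S3}.
Split {S0,S3} by δ(·,b) → {S0} and {S3}.
The partition is now stable with 3 blocks: {S1,S2,S4} | {S0} | {S3}.

3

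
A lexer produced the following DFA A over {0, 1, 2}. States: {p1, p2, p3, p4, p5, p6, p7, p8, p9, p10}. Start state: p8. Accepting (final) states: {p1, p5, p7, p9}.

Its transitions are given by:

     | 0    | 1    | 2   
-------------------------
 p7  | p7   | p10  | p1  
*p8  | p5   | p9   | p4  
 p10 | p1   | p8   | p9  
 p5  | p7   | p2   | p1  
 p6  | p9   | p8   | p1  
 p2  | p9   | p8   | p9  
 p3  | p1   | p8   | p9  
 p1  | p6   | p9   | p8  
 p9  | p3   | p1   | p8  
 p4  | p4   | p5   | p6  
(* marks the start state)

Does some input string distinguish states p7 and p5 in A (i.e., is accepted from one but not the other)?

No

P0 = {p1,p5,p7,p9} | {p2,p3,p4,p6,p8,p10}.
Split {p1,p5,p7,p9} by δ(·,0) → {p1,p9} and {p5,p7}.
Refine {p2,p3,p4,p6,p8,p10} on symbol 0: members go to different blocks, giving {p2,p3,p6,p10} and {p4} and {p8}.
The partition is now stable with 5 blocks: {p1,p9} | {p2,p3,p6,p10} | {p5,p7} | {p4} | {p8}.
p7 and p5 lie in the same block of the stable partition, so they are equivalent — no string distinguishes them.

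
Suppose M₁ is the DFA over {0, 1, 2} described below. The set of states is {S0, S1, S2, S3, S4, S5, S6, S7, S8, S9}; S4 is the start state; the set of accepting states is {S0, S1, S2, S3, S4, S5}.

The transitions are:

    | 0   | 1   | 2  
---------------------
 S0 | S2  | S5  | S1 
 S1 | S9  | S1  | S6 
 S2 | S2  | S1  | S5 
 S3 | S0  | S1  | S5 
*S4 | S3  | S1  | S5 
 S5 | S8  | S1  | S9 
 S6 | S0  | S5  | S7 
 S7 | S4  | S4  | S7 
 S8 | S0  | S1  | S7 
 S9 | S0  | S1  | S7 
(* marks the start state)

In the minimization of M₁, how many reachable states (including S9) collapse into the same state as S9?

Every state is reachable, so we keep all 10.
Start with accepting vs non-accepting: {S0,S1,S2,S3,S4,S5} | {S6,S7,S8,S9}.
Split {S0,S1,S2,S3,S4,S5} by δ(·,0) → {S0,S2,S3,S4} and {S1,S5}.
Split {S6,S7,S8,S9} by δ(·,1) → {S6,S8,S9} and {S7}.
The partition is now stable with 4 blocks: {S0,S2,S3,S4} | {S6,S8,S9} | {S1,S5} | {S7}.
The equivalence class containing S9 is {S6,S8,S9}, of size 3.

3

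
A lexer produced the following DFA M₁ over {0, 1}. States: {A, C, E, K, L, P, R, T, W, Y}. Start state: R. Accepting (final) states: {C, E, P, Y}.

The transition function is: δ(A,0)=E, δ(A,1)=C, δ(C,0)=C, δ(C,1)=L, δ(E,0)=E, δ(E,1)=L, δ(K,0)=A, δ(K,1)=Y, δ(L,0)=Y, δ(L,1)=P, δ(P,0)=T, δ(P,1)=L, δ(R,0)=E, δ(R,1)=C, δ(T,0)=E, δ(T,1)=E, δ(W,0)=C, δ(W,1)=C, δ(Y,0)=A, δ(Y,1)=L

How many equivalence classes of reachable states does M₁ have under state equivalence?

4

Reachable states from the start: {A,C,E,L,P,R,T,Y}. Unreachable: {K,W} — drop them.
P0 = {C,E,P,Y} | {A,L,R,T}.
Split {C,E,P,Y} by δ(·,0) → {P,Y} and {C,E}.
Split {A,L,R,T} by δ(·,0) → {A,R,T} and {L}.
The partition is now stable with 4 blocks: {P,Y} | {A,R,T} | {C,E} | {L}.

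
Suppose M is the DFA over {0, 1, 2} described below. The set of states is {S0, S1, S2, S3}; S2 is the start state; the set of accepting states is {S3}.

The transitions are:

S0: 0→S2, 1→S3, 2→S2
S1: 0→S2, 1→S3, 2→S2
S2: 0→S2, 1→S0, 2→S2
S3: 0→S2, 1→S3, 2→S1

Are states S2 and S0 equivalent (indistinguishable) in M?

No

P0 = {S3} | {S0,S1,S2}.
On input 1, block {S0,S1,S2} splits into {S0,S1} and {S2}.
The partition is now stable with 3 blocks: {S3} | {S0,S1} | {S2}.
S2 and S0 end up in different blocks, so they are distinguishable. For instance, the string '1' is accepted from only S0.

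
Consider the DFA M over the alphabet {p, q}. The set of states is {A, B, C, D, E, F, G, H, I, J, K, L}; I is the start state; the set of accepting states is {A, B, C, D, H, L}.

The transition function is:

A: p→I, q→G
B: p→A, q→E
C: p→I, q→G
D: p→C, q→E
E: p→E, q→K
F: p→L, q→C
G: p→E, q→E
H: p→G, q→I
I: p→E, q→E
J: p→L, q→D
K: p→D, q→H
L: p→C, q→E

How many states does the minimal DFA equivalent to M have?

Reachable states from the start: {C,D,E,G,H,I,K}. Unreachable: {A,B,F,J,L} — drop them.
Initial partition by acceptance: {C,D,H} | {E,G,I,K}.
Refine {C,D,H} on symbol p: members go to different blocks, giving {C,H} and {D}.
Refine {E,G,I,K} on symbol p: members go to different blocks, giving {E,G,I} and {K}.
Split {E,G,I} by δ(·,q) → {G,I} and {E}.
The partition is now stable with 5 blocks: {C,H} | {G,I} | {D} | {K} | {E}.

5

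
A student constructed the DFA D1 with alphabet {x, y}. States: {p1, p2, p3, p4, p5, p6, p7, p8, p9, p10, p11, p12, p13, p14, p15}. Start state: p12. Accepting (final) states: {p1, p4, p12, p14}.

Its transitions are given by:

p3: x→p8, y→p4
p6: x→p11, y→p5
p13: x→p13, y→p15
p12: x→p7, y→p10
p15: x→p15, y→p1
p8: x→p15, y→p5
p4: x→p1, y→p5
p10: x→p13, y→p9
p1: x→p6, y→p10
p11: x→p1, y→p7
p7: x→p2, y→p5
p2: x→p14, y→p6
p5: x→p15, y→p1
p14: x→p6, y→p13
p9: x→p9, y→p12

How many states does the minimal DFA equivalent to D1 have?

States {p3,p4,p8} cannot be reached from the start state, so discard them.
Initial partition by acceptance: {p1,p12,p14} | {p2,p5,p6,p7,p9,p10,p11,p13,p15}.
Split {p2,p5,p6,p7,p9,p10,p11,p13,p15} by δ(·,x) → {p5,p6,p7,p9,p10,p13,p15} and {p2,p11}.
On input x, block {p5,p6,p7,p9,p10,p13,p15} splits into {p5,p9,p10,p13,p15} and {p6,p7}.
On input y, block {p5,p9,p10,p13,p15} splits into {p5,p9,p15} and {p10,p13}.
No further refinement is possible. Final partition (5 blocks): {p1,p12,p14} | {p5,p9,p15} | {p2,p11} | {p6,p7} | {p10,p13}.

5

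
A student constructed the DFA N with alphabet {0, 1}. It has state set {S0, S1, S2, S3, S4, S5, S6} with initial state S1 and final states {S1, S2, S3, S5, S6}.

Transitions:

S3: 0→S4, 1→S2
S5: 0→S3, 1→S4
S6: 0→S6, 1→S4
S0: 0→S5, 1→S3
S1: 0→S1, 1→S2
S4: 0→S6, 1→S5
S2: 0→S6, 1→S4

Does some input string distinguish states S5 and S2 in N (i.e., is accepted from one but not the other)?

Yes

Reachable states from the start: {S1,S2,S3,S4,S5,S6}. Unreachable: {S0} — drop them.
Start with accepting vs non-accepting: {S1,S2,S3,S5,S6} | {S4}.
Refine {S1,S2,S3,S5,S6} on symbol 0: members go to different blocks, giving {S1,S2,S5,S6} and {S3}.
Refine {S1,S2,S5,S6} on symbol 0: members go to different blocks, giving {S1,S2,S6} and {S5}.
On input 1, block {S1,S2,S6} splits into {S2,S6} and {S1}.
The partition is now stable with 5 blocks: {S2,S6} | {S4} | {S3} | {S5} | {S1}.
S5 and S2 end up in different blocks, so they are distinguishable. For instance, the string '00' is accepted from only S2.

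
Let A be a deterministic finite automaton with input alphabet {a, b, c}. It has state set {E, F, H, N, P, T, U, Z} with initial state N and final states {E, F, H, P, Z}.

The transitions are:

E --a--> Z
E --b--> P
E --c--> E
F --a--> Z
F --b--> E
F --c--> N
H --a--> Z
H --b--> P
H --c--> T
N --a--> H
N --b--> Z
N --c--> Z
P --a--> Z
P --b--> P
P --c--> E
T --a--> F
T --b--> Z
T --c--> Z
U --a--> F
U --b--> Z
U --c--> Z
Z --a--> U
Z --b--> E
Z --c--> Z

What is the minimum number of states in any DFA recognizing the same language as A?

Every state is reachable, so we keep all 8.
Initial partition by acceptance: {E,F,H,P,Z} | {N,T,U}.
Split {E,F,H,P,Z} by δ(·,a) → {E,F,H,P} and {Z}.
On input c, block {E,F,H,P} splits into {F,H} and {E,P}.
Stable partition: {F,H} | {N,T,U} | {Z} | {E,P} — 4 equivalence classes.

4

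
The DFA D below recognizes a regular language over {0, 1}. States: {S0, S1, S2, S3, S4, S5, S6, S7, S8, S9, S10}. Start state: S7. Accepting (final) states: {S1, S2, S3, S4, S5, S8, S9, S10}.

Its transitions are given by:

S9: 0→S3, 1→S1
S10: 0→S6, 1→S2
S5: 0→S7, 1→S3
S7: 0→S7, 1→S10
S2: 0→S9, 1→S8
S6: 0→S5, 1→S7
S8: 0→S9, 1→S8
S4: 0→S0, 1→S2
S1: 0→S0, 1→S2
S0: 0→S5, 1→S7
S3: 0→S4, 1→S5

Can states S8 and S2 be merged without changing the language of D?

All states are reachable from the start state.
Initial partition by acceptance: {S1,S2,S3,S4,S5,S8,S9,S10} | {S0,S6,S7}.
On input 0, block {S1,S2,S3,S4,S5,S8,S9,S10} splits into {S1,S4,S5,S10} and {S2,S3,S8,S9}.
Refine {S0,S6,S7} on symbol 0: members go to different blocks, giving {S0,S6} and {S7}.
Split {S1,S4,S5,S10} by δ(·,0) → {S1,S4,S10} and {S5}.
Split {S2,S3,S8,S9} by δ(·,0) → {S2,S8,S9} and {S3}.
Split {S2,S8,S9} by δ(·,0) → {S2,S8} and {S9}.
No further refinement is possible. Final partition (7 blocks): {S1,S4,S10} | {S0,S6} | {S2,S8} | {S7} | {S5} | {S3} | {S9}.
S8 and S2 lie in the same block of the stable partition, so they are equivalent — no string distinguishes them.

Yes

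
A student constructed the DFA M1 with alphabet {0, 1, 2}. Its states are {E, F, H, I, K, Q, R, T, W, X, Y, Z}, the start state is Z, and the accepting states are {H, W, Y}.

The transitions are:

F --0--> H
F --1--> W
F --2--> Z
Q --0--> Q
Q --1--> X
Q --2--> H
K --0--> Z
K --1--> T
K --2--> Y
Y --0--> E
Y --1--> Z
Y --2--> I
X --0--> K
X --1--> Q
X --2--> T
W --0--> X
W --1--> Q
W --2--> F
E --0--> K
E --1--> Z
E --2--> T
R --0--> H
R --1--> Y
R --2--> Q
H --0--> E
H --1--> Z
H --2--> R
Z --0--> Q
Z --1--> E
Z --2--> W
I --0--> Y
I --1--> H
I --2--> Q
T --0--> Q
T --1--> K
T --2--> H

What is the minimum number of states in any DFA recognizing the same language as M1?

5

All states are reachable from the start state.
Start with accepting vs non-accepting: {H,W,Y} | {E,F,I,K,Q,R,T,X,Z}.
Split {E,F,I,K,Q,R,T,X,Z} by δ(·,0) → {E,K,Q,T,X,Z} and {F,I,R}.
Split {E,K,Q,T,X,Z} by δ(·,2) → {K,Q,T,Z} and {E,X}.
Split {K,Q,T,Z} by δ(·,1) → {Q,Z} and {K,T}.
Stable partition: {H,W,Y} | {Q,Z} | {F,I,R} | {E,X} | {K,T} — 5 equivalence classes.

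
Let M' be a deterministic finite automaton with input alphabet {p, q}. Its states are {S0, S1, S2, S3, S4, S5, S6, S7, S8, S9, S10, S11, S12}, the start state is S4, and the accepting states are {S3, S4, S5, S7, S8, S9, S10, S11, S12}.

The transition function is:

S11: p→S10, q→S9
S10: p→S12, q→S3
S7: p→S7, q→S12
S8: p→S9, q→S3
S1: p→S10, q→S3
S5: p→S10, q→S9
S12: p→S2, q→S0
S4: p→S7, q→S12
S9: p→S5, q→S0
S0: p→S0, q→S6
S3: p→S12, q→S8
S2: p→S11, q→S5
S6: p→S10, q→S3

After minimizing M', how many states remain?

10

Reachable states from the start: {S0,S2,S3,S4,S5,S6,S7,S8,S9,S10,S11,S12}. Unreachable: {S1} — drop them.
Initial partition by acceptance: {S3,S4,S5,S7,S8,S9,S10,S11,S12} | {S0,S2,S6}.
Split {S3,S4,S5,S7,S8,S9,S10,S11,S12} by δ(·,p) → {S3,S4,S5,S7,S8,S9,S10,S11} and {S12}.
Refine {S3,S4,S5,S7,S8,S9,S10,S11} on symbol p: members go to different blocks, giving {S4,S5,S7,S8,S9,S11} and {S3,S10}.
On input p, block {S4,S5,S7,S8,S9,S11} splits into {S4,S7,S8,S9} and {S5,S11}.
Refine {S4,S7,S8,S9} on symbol p: members go to different blocks, giving {S4,S7,S8} and {S9}.
Split {S4,S7,S8} by δ(·,p) → {S4,S7} and {S8}.
Refine {S0,S2,S6} on symbol p: members go to different blocks, giving {S0} and {S2} and {S6}.
On input q, block {S3,S10} splits into {S3} and {S10}.
Stable partition: {S4,S7} | {S0} | {S12} | {S3} | {S5,S11} | {S9} | {S8} | {S2} | {S6} | {S10} — 10 equivalence classes.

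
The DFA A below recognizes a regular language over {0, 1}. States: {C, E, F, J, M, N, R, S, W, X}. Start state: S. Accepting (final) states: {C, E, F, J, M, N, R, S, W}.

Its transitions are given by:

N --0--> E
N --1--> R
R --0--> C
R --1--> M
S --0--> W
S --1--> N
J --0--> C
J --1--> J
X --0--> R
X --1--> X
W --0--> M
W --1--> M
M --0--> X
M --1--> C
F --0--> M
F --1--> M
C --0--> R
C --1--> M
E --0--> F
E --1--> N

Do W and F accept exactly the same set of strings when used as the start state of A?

Yes

States {J} cannot be reached from the start state, so discard them.
Start with accepting vs non-accepting: {C,E,F,M,N,R,S,W} | {X}.
On input 0, block {C,E,F,M,N,R,S,W} splits into {C,E,F,N,R,S,W} and {M}.
Refine {C,E,F,N,R,S,W} on symbol 0: members go to different blocks, giving {C,E,N,R,S} and {F,W}.
Split {C,E,N,R,S} by δ(·,0) → {C,N,R} and {E,S}.
On input 0, block {C,N,R} splits into {C,R} and {N}.
No further refinement is possible. Final partition (6 blocks): {C,R} | {X} | {M} | {F,W} | {E,S} | {N}.
W and F lie in the same block of the stable partition, so they are equivalent — no string distinguishes them.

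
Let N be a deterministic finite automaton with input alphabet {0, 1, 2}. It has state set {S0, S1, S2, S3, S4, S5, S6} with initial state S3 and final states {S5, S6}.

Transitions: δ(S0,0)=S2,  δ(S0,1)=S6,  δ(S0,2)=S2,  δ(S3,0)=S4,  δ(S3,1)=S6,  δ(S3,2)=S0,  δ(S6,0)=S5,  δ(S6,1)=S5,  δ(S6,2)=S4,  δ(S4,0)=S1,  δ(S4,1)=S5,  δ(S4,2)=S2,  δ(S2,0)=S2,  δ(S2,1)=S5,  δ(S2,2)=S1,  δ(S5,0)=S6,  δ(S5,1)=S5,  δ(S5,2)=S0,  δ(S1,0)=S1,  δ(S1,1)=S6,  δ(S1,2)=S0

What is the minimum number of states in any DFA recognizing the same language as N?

2

Every state is reachable, so we keep all 7.
Initial partition by acceptance: {S5,S6} | {S0,S1,S2,S3,S4}.
Stable partition: {S5,S6} | {S0,S1,S2,S3,S4} — 2 equivalence classes.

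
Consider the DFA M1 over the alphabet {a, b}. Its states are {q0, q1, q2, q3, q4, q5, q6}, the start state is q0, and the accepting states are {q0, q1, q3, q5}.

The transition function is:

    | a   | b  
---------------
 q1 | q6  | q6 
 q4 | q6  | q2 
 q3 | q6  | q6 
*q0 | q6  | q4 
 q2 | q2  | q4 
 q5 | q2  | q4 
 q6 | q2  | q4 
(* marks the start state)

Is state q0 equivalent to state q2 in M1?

States {q1,q3,q5} cannot be reached from the start state, so discard them.
P0 = {q0} | {q2,q4,q6}.
No further refinement is possible. Final partition (2 blocks): {q0} | {q2,q4,q6}.
q0 and q2 end up in different blocks, so they are distinguishable. For instance, the string 'ε' is accepted from only q0.

No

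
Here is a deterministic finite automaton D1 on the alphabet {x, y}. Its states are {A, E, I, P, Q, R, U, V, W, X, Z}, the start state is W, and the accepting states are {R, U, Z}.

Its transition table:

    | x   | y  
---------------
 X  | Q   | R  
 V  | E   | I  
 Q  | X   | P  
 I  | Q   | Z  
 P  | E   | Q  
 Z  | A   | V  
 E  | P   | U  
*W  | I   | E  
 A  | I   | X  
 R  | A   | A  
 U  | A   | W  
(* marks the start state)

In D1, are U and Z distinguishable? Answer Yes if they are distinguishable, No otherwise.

No

All states are reachable from the start state.
Start with accepting vs non-accepting: {R,U,Z} | {A,E,I,P,Q,V,W,X}.
Split {A,E,I,P,Q,V,W,X} by δ(·,y) → {A,P,Q,V,W} and {E,I,X}.
On input y, block {A,P,Q,V,W} splits into {A,V,W} and {P,Q}.
No further refinement is possible. Final partition (4 blocks): {R,U,Z} | {A,V,W} | {E,I,X} | {P,Q}.
U and Z lie in the same block of the stable partition, so they are equivalent — no string distinguishes them.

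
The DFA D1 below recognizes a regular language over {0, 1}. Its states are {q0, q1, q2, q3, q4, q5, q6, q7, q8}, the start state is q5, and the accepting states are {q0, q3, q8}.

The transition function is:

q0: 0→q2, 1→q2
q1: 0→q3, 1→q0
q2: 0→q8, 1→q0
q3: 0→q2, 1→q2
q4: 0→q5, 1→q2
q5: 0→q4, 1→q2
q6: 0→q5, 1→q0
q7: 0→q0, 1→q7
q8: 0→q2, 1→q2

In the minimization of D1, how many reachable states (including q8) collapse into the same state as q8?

2

Reachable states from the start: {q0,q2,q4,q5,q8}. Unreachable: {q1,q3,q6,q7} — drop them.
Initial partition by acceptance: {q0,q8} | {q2,q4,q5}.
On input 0, block {q2,q4,q5} splits into {q4,q5} and {q2}.
No further refinement is possible. Final partition (3 blocks): {q0,q8} | {q4,q5} | {q2}.
The equivalence class containing q8 is {q0,q8}, of size 2.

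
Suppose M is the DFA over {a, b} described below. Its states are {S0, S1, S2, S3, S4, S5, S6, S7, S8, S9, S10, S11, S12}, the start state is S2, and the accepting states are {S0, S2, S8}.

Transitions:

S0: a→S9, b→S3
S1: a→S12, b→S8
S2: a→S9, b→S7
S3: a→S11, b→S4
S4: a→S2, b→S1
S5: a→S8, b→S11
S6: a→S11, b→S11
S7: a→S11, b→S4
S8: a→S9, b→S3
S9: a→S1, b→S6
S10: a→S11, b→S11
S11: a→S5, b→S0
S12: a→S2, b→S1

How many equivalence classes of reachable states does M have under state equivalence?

6

Reachable states from the start: {S0,S1,S2,S3,S4,S5,S6,S7,S8,S9,S11,S12}. Unreachable: {S10} — drop them.
Initial partition by acceptance: {S0,S2,S8} | {S1,S3,S4,S5,S6,S7,S9,S11,S12}.
On input a, block {S1,S3,S4,S5,S6,S7,S9,S11,S12} splits into {S1,S3,S6,S7,S9,S11} and {S4,S5,S12}.
On input a, block {S1,S3,S6,S7,S9,S11} splits into {S3,S6,S7,S9} and {S1,S11}.
Refine {S3,S6,S7,S9} on symbol b: members go to different blocks, giving {S3,S7} and {S6} and {S9}.
No further refinement is possible. Final partition (6 blocks): {S0,S2,S8} | {S3,S7} | {S4,S5,S12} | {S1,S11} | {S6} | {S9}.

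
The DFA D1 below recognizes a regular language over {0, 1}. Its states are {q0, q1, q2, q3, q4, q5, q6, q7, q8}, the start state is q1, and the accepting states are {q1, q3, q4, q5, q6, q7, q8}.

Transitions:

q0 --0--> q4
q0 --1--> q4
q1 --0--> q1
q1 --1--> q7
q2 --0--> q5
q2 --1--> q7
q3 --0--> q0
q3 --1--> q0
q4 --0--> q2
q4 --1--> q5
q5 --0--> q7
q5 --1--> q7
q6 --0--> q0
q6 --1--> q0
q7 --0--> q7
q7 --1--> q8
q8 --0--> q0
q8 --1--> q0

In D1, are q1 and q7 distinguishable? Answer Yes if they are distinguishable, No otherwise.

Yes

Reachable states from the start: {q0,q1,q2,q4,q5,q7,q8}. Unreachable: {q3,q6} — drop them.
Start with accepting vs non-accepting: {q1,q4,q5,q7,q8} | {q0,q2}.
On input 0, block {q1,q4,q5,q7,q8} splits into {q1,q5,q7} and {q4,q8}.
On input 1, block {q1,q5,q7} splits into {q1,q5} and {q7}.
Refine {q1,q5} on symbol 0: members go to different blocks, giving {q1} and {q5}.
Split {q0,q2} by δ(·,0) → {q0} and {q2}.
Refine {q4,q8} on symbol 0: members go to different blocks, giving {q4} and {q8}.
The partition is now stable with 7 blocks: {q1} | {q0} | {q4} | {q7} | {q5} | {q2} | {q8}.
q1 and q7 end up in different blocks, so they are distinguishable. For instance, the string '10' is accepted from only q1.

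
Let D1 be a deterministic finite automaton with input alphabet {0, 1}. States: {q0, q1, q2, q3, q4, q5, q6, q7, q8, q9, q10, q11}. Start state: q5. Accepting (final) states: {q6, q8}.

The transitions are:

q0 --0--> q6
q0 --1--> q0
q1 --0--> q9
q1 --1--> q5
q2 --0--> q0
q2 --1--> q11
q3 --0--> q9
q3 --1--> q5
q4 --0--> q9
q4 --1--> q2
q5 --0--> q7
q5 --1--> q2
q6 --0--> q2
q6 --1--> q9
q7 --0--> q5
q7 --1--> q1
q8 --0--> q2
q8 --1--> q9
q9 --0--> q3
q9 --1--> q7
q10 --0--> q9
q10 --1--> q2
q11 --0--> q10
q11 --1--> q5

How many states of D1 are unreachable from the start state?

2

Starting at q5 and following transitions, the reachable set is {q0, q1, q2, q3, q5, q6, q7, q9, q10, q11}. That leaves q4, q8 unreachable — 2 in total.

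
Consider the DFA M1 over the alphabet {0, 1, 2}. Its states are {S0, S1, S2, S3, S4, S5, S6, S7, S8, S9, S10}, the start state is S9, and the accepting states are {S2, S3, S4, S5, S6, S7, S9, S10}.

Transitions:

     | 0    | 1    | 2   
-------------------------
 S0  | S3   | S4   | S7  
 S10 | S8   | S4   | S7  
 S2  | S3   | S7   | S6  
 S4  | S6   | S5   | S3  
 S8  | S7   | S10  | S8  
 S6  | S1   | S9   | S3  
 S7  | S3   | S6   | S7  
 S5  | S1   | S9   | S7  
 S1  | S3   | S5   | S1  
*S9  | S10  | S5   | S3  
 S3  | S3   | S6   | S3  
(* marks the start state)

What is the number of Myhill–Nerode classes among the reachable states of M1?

States {S0,S2} cannot be reached from the start state, so discard them.
Start with accepting vs non-accepting: {S3,S4,S5,S6,S7,S9,S10} | {S1,S8}.
Split {S3,S4,S5,S6,S7,S9,S10} by δ(·,0) → {S3,S4,S7,S9} and {S5,S6,S10}.
Split {S3,S4,S7,S9} by δ(·,0) → {S3,S7} and {S4,S9}.
Stable partition: {S3,S7} | {S1,S8} | {S5,S6,S10} | {S4,S9} — 4 equivalence classes.

4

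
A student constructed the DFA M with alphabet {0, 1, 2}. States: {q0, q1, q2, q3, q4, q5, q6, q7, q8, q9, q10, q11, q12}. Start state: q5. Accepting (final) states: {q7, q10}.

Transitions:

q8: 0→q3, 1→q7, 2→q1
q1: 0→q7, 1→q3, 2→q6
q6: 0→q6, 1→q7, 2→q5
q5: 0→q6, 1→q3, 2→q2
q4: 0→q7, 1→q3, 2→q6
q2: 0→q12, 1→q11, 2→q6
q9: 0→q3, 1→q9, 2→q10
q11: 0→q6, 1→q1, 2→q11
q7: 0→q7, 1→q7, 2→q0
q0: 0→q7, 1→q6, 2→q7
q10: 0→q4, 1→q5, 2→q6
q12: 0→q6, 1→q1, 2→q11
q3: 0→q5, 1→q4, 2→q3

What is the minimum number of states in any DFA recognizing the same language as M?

8

Reachable states from the start: {q0,q1,q2,q3,q4,q5,q6,q7,q11,q12}. Unreachable: {q8,q9,q10} — drop them.
Initial partition by acceptance: {q7} | {q0,q1,q2,q3,q4,q5,q6,q11,q12}.
Split {q0,q1,q2,q3,q4,q5,q6,q11,q12} by δ(·,0) → {q2,q3,q5,q6,q11,q12} and {q0,q1,q4}.
Split {q2,q3,q5,q6,q11,q12} by δ(·,1) → {q3,q11,q12} and {q2,q5} and {q6}.
On input 0, block {q3,q11,q12} splits into {q11,q12} and {q3}.
Split {q0,q1,q4} by δ(·,1) → {q1,q4} and {q0}.
Refine {q2,q5} on symbol 0: members go to different blocks, giving {q2} and {q5}.
No further refinement is possible. Final partition (8 blocks): {q7} | {q11,q12} | {q1,q4} | {q2} | {q6} | {q3} | {q0} | {q5}.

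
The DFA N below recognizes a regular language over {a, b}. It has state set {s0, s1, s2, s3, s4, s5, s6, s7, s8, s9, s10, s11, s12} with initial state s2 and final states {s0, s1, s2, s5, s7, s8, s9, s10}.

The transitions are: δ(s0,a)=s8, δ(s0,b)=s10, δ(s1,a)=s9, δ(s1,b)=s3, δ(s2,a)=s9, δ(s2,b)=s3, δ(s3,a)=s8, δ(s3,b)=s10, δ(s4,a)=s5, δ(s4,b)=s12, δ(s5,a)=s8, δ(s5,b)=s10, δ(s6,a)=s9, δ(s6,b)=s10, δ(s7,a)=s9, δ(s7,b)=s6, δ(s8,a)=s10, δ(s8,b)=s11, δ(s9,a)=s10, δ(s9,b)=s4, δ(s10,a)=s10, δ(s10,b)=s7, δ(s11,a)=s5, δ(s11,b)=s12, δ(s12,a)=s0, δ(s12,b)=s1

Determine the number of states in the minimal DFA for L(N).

Every state is reachable, so we keep all 13.
Initial partition by acceptance: {s0,s1,s2,s5,s7,s8,s9,s10} | {s3,s4,s6,s11,s12}.
Refine {s0,s1,s2,s5,s7,s8,s9,s10} on symbol b: members go to different blocks, giving {s1,s2,s7,s8,s9} and {s0,s5,s10}.
On input a, block {s1,s2,s7,s8,s9} splits into {s1,s2,s7} and {s8,s9}.
On input a, block {s3,s4,s6,s11,s12} splits into {s4,s11,s12} and {s3,s6}.
Split {s4,s11,s12} by δ(·,b) → {s4,s11} and {s12}.
Refine {s0,s5,s10} on symbol a: members go to different blocks, giving {s0,s5} and {s10}.
Stable partition: {s1,s2,s7} | {s4,s11} | {s0,s5} | {s8,s9} | {s3,s6} | {s12} | {s10} — 7 equivalence classes.

7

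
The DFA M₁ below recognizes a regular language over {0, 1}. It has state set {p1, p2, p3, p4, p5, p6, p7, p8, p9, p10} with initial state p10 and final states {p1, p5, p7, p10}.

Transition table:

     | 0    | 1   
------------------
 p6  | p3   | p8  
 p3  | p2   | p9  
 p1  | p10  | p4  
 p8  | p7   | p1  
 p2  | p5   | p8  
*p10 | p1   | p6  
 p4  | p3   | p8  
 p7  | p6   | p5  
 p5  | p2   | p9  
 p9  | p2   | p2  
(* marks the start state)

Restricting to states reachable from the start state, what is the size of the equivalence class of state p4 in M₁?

2

All states are reachable from the start state.
Start with accepting vs non-accepting: {p1,p5,p7,p10} | {p2,p3,p4,p6,p8,p9}.
On input 0, block {p1,p5,p7,p10} splits into {p1,p10} and {p5,p7}.
Split {p2,p3,p4,p6,p8,p9} by δ(·,0) → {p3,p4,p6,p9} and {p2,p8}.
Refine {p3,p4,p6,p9} on symbol 0: members go to different blocks, giving {p3,p9} and {p4,p6}.
Refine {p3,p9} on symbol 1: members go to different blocks, giving {p3} and {p9}.
On input 0, block {p5,p7} splits into {p5} and {p7}.
Split {p2,p8} by δ(·,0) → {p2} and {p8}.
The partition is now stable with 8 blocks: {p1,p10} | {p3} | {p5} | {p2} | {p4,p6} | {p9} | {p7} | {p8}.
The equivalence class containing p4 is {p4,p6}, of size 2.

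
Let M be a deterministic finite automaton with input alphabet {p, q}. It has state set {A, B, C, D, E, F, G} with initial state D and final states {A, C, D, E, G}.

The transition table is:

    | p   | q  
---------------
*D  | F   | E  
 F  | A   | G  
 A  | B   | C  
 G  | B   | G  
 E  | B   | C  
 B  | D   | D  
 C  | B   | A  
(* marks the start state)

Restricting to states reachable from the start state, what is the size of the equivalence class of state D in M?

All states are reachable from the start state.
Initial partition by acceptance: {A,C,D,E,G} | {B,F}.
The partition is now stable with 2 blocks: {A,C,D,E,G} | {B,F}.
State D belongs to the block {A,C,D,E,G}, which has 5 states.

5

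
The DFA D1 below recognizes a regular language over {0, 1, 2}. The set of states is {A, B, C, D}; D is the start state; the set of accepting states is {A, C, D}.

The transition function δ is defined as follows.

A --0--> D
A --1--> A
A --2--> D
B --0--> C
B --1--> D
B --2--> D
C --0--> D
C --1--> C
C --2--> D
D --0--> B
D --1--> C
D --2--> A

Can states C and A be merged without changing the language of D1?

Yes

Start with accepting vs non-accepting: {A,C,D} | {B}.
Split {A,C,D} by δ(·,0) → {A,C} and {D}.
No further refinement is possible. Final partition (3 blocks): {A,C} | {B} | {D}.
C and A lie in the same block of the stable partition, so they are equivalent — no string distinguishes them.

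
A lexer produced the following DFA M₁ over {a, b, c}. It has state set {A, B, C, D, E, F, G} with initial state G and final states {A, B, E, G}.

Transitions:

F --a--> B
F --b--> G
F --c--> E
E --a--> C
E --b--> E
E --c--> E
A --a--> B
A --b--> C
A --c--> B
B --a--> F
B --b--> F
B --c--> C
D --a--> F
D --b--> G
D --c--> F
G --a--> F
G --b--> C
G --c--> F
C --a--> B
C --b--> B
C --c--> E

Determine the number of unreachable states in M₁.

No path from G leads to A, D; the other 5 states are all reachable.

2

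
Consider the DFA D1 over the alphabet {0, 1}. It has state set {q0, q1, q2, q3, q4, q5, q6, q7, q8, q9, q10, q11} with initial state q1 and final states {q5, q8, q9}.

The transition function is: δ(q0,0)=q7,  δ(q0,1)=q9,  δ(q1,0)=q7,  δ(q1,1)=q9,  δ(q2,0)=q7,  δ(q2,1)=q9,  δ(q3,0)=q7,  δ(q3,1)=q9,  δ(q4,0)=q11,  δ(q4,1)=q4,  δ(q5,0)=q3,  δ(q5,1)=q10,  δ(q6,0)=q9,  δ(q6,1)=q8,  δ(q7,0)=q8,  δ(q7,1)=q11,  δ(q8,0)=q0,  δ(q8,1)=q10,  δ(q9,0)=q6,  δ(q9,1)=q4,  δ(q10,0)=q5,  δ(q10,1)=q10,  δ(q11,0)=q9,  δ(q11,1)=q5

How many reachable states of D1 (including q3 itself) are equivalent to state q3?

Reachable states from the start: {q0,q1,q3,q4,q5,q6,q7,q8,q9,q10,q11}. Unreachable: {q2} — drop them.
Initial partition by acceptance: {q5,q8,q9} | {q0,q1,q3,q4,q6,q7,q10,q11}.
On input 0, block {q0,q1,q3,q4,q6,q7,q10,q11} splits into {q0,q1,q3,q4} and {q6,q7,q10,q11}.
Split {q5,q8,q9} by δ(·,0) → {q5,q8} and {q9}.
Refine {q0,q1,q3,q4} on symbol 1: members go to different blocks, giving {q0,q1,q3} and {q4}.
Refine {q6,q7,q10,q11} on symbol 0: members go to different blocks, giving {q6,q11} and {q7,q10}.
Split {q7,q10} by δ(·,1) → {q7} and {q10}.
No further refinement is possible. Final partition (7 blocks): {q5,q8} | {q0,q1,q3} | {q6,q11} | {q9} | {q4} | {q7} | {q10}.
State q3 belongs to the block {q0,q1,q3}, which has 3 states.

3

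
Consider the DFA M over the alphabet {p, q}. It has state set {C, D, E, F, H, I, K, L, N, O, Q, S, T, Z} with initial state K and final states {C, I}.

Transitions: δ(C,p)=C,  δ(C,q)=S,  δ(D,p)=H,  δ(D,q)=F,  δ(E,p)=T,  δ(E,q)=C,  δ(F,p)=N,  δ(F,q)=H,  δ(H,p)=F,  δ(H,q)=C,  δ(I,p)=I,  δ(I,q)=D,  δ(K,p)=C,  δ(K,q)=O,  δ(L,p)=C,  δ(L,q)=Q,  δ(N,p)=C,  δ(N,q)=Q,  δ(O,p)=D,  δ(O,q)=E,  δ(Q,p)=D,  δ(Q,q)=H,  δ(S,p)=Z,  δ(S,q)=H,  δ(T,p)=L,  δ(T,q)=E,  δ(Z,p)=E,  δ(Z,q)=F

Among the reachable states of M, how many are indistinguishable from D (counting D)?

First remove the unreachable states {I}; 13 states remain.
Start with accepting vs non-accepting: {C} | {D,E,F,H,K,L,N,O,Q,S,T,Z}.
Refine {D,E,F,H,K,L,N,O,Q,S,T,Z} on symbol p: members go to different blocks, giving {D,E,F,H,O,Q,S,T,Z} and {K,L,N}.
Refine {D,E,F,H,O,Q,S,T,Z} on symbol p: members go to different blocks, giving {D,E,H,O,Q,S,Z} and {F,T}.
On input p, block {D,E,H,O,Q,S,Z} splits into {D,O,Q,S,Z} and {E,H}.
Refine {D,O,Q,S,Z} on symbol p: members go to different blocks, giving {O,Q,S} and {D,Z}.
Stable partition: {C} | {O,Q,S} | {K,L,N} | {F,T} | {E,H} | {D,Z} — 6 equivalence classes.
State D belongs to the block {D,Z}, which has 2 states.

2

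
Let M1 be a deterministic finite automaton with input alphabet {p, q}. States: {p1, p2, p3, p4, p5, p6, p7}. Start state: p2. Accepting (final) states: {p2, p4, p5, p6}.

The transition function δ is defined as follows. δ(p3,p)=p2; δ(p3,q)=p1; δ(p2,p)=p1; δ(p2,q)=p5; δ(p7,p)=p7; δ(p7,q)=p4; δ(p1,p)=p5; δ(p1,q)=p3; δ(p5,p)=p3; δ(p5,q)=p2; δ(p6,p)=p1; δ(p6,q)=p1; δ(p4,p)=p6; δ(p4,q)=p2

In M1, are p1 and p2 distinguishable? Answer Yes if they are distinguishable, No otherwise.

Reachable states from the start: {p1,p2,p3,p5}. Unreachable: {p4,p6,p7} — drop them.
P0 = {p2,p5} | {p1,p3}.
The partition is now stable with 2 blocks: {p2,p5} | {p1,p3}.
p1 and p2 end up in different blocks, so they are distinguishable. For instance, the string 'ε' is accepted from only p2.

Yes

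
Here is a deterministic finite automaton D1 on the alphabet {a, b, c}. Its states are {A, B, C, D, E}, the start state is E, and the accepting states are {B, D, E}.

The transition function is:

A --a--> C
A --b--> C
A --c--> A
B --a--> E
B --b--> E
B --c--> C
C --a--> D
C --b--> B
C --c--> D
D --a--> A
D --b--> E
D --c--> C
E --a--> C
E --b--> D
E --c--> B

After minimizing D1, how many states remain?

5

Initial partition by acceptance: {B,D,E} | {A,C}.
Refine {B,D,E} on symbol a: members go to different blocks, giving {D,E} and {B}.
On input c, block {D,E} splits into {D} and {E}.
Refine {A,C} on symbol a: members go to different blocks, giving {A} and {C}.
Stable partition: {D} | {A} | {B} | {E} | {C} — 5 equivalence classes.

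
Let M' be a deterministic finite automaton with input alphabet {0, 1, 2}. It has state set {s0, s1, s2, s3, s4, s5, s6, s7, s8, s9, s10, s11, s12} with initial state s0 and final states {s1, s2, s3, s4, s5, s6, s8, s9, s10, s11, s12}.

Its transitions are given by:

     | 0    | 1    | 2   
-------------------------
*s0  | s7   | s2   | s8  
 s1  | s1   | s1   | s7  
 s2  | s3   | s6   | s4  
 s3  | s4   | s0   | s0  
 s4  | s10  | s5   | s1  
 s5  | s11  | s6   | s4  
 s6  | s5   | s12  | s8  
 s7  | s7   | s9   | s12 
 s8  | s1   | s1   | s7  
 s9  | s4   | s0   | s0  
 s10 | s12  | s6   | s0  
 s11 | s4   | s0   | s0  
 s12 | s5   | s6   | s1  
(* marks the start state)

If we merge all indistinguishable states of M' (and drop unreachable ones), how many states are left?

P0 = {s1,s2,s3,s4,s5,s6,s8,s9,s10,s11,s12} | {s0,s7}.
On input 1, block {s1,s2,s3,s4,s5,s6,s8,s9,s10,s11,s12} splits into {s1,s2,s4,s5,s6,s8,s10,s12} and {s3,s9,s11}.
Refine {s1,s2,s4,s5,s6,s8,s10,s12} on symbol 0: members go to different blocks, giving {s1,s4,s6,s8,s10,s12} and {s2,s5}.
On input 0, block {s1,s4,s6,s8,s10,s12} splits into {s1,s4,s8,s10} and {s6,s12}.
Refine {s1,s4,s8,s10} on symbol 0: members go to different blocks, giving {s1,s4,s8} and {s10}.
On input 0, block {s1,s4,s8} splits into {s1,s8} and {s4}.
On input 1, block {s0,s7} splits into {s0} and {s7}.
The partition is now stable with 8 blocks: {s1,s8} | {s0} | {s3,s9,s11} | {s2,s5} | {s6,s12} | {s10} | {s4} | {s7}.

8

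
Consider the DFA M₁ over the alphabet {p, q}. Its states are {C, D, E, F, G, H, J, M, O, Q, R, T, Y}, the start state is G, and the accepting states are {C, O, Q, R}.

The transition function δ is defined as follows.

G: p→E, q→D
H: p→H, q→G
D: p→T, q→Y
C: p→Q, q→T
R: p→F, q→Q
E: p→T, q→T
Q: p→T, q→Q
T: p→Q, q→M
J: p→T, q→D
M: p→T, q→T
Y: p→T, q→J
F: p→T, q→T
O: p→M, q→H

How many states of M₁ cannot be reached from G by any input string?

5

No path from G leads to C, F, H, O, R; the other 8 states are all reachable.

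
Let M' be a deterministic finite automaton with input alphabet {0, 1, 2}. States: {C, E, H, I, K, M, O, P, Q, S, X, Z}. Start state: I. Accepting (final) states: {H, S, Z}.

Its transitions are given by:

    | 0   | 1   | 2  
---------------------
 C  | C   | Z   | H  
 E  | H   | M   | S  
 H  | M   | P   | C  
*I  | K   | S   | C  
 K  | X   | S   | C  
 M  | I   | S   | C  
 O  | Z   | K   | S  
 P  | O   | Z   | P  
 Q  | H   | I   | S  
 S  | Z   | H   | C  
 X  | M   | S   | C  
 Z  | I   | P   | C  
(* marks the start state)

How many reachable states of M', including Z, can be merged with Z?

2

States {E,Q} cannot be reached from the start state, so discard them.
Start with accepting vs non-accepting: {H,S,Z} | {C,I,K,M,O,P,X}.
On input 0, block {H,S,Z} splits into {H,Z} and {S}.
On input 0, block {C,I,K,M,O,P,X} splits into {C,I,K,M,P,X} and {O}.
Split {C,I,K,M,P,X} by δ(·,0) → {C,I,K,M,X} and {P}.
Refine {C,I,K,M,X} on symbol 1: members go to different blocks, giving {I,K,M,X} and {C}.
The partition is now stable with 6 blocks: {H,Z} | {I,K,M,X} | {S} | {O} | {P} | {C}.
The equivalence class containing Z is {H,Z}, of size 2.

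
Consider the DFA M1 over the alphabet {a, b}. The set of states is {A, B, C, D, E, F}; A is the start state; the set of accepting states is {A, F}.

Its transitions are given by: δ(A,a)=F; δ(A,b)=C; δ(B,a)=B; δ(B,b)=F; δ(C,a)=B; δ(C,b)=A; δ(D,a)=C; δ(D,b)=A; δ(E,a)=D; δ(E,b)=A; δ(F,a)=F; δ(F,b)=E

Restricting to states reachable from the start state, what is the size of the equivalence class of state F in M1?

Every state is reachable, so we keep all 6.
Start with accepting vs non-accepting: {A,F} | {B,C,D,E}.
Stable partition: {A,F} | {B,C,D,E} — 2 equivalence classes.
The equivalence class containing F is {A,F}, of size 2.

2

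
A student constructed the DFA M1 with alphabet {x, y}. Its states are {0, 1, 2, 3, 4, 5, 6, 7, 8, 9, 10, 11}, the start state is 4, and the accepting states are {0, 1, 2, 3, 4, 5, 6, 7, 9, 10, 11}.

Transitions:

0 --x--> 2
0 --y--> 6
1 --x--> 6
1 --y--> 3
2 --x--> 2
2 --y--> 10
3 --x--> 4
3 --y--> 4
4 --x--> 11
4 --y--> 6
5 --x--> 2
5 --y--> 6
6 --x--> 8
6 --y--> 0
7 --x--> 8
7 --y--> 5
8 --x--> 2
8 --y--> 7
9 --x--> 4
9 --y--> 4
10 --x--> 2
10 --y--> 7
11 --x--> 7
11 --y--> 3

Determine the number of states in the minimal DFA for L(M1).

7

States {1,9} cannot be reached from the start state, so discard them.
Start with accepting vs non-accepting: {0,2,3,4,5,6,7,10,11} | {8}.
Split {0,2,3,4,5,6,7,10,11} by δ(·,x) → {0,2,3,4,5,10,11} and {6,7}.
On input x, block {0,2,3,4,5,10,11} splits into {0,2,3,4,5,10} and {11}.
Refine {0,2,3,4,5,10} on symbol x: members go to different blocks, giving {0,2,3,5,10} and {4}.
On input x, block {0,2,3,5,10} splits into {0,2,5,10} and {3}.
Split {0,2,5,10} by δ(·,y) → {0,5,10} and {2}.
No further refinement is possible. Final partition (7 blocks): {0,5,10} | {8} | {6,7} | {11} | {4} | {3} | {2}.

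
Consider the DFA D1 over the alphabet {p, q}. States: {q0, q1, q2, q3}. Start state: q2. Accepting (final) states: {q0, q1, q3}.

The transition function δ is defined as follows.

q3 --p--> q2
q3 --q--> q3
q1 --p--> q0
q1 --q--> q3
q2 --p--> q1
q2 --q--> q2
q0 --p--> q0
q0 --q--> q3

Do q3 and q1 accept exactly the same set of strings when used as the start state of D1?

Start with accepting vs non-accepting: {q0,q1,q3} | {q2}.
Refine {q0,q1,q3} on symbol p: members go to different blocks, giving {q0,q1} and {q3}.
Stable partition: {q0,q1} | {q2} | {q3} — 3 equivalence classes.
q3 and q1 end up in different blocks, so they are distinguishable. For instance, the string 'p' is accepted from only q1.

No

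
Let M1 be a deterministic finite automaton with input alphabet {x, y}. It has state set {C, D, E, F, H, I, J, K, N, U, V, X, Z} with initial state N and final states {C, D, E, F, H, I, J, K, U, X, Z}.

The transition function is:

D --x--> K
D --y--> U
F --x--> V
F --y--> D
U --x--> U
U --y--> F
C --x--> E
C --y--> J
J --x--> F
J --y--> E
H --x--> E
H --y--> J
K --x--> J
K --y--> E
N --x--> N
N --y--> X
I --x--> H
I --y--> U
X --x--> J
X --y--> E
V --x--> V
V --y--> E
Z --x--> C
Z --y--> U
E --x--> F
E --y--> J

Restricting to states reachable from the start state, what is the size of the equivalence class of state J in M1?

2

First remove the unreachable states {C,H,I,Z}; 9 states remain.
Initial partition by acceptance: {D,E,F,J,K,U,X} | {N,V}.
Refine {D,E,F,J,K,U,X} on symbol x: members go to different blocks, giving {D,E,J,K,U,X} and {F}.
Split {D,E,J,K,U,X} by δ(·,x) → {D,K,U,X} and {E,J}.
Refine {D,K,U,X} on symbol x: members go to different blocks, giving {K,X} and {D,U}.
On input y, block {N,V} splits into {N} and {V}.
On input x, block {D,U} splits into {U} and {D}.
Stable partition: {K,X} | {N} | {F} | {E,J} | {U} | {V} | {D} — 7 equivalence classes.
State J belongs to the block {E,J}, which has 2 states.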